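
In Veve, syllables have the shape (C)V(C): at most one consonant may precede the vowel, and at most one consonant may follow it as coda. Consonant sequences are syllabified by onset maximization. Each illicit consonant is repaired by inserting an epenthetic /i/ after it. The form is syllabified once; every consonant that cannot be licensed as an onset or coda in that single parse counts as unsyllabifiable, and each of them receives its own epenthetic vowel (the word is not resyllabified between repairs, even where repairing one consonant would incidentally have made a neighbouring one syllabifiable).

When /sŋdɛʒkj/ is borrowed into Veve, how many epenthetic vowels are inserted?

4

The unsyllabifiable consonants are /s/, /ŋ/, /k/, /j/; each receives one epenthetic vowel.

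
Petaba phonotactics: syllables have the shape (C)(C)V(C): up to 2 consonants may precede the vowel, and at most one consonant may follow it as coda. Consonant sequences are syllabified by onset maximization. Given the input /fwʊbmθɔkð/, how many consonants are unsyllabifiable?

1

Syllabifying with onset maximization leaves /ð/ stranded (at most one coda consonant is licensed; onsets may contain at most 2 consonants).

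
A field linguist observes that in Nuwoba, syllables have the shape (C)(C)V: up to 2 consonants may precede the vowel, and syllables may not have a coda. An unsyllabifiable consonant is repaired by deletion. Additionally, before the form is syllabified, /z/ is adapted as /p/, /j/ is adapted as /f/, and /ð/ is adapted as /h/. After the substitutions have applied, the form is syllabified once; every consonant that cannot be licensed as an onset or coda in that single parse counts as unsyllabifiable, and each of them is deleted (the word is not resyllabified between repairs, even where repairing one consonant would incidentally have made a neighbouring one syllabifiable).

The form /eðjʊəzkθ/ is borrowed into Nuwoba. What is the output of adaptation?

Substitution: /ð/ → /h/, /j/ → /f/, /z/ → /p/, giving /ehfʊəpkθ/.
Syllabifying with onset maximization leaves /p/, /k/, /θ/ stranded (no codas are permitted; onsets may contain at most 2 consonants).
Deleting the stranded consonants removes /p/, /k/, /θ/.

ehfʊə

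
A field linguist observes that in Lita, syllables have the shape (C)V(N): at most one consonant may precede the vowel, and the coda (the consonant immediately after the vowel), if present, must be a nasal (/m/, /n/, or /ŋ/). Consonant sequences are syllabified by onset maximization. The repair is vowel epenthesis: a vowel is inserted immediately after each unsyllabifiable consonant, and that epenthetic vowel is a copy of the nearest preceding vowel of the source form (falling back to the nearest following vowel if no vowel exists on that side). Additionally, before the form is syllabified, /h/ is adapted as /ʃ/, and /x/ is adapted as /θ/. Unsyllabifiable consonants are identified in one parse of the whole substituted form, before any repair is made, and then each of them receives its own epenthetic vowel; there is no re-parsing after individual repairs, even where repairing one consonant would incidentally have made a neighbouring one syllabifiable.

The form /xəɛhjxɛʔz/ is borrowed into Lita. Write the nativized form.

θəɛʃɛjɛθɛʔɛzɛ

Substitution: /x/ → /θ/, /h/ → /ʃ/, giving /θəɛʃjθɛʔz/.
Syllabifying with onset maximization leaves /ʃ/, /j/, /ʔ/, /z/ stranded (only a nasal (/m/, /n/, or /ŋ/) is licensed in coda position; onsets are limited to one consonant).
Inserting the epenthetic vowel yields /ʃ/ → /ʃɛ/, /j/ → /jɛ/, /ʔ/ → /ʔɛ/, /z/ → /zɛ/.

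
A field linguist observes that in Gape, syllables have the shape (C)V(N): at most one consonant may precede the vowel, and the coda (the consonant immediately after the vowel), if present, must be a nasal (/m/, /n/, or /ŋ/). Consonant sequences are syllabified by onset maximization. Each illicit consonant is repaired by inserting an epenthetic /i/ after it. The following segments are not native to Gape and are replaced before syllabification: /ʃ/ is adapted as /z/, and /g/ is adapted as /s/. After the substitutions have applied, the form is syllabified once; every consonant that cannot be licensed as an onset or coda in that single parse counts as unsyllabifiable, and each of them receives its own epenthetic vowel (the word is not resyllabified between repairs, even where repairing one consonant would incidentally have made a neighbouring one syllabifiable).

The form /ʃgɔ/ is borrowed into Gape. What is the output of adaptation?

zisɔ

Substitution: /ʃ/ → /z/, /g/ → /s/, giving /zsɔ/.
The consonants /z/ cannot be parsed into a legal (C)V(N) syllable (only a nasal (/m/, /n/, or /ŋ/) is licensed in coda position; onsets are limited to one consonant).
Epenthesis after each stranded consonant: /z/ → /zi/.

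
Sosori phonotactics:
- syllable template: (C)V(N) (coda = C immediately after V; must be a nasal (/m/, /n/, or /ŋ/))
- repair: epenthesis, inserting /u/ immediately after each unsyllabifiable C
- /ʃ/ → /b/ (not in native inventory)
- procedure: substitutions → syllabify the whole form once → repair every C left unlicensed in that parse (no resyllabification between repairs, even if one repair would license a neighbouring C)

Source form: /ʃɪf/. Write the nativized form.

bɪfu

Substitution: /ʃ/ → /b/, giving /bɪf/.
Under (C)V(N), the unsyllabifiable consonants are /f/ (only a nasal (/m/, /n/, or /ŋ/) is licensed in coda position; onsets are limited to one consonant).
Epenthesis after each stranded consonant: /f/ → /fu/.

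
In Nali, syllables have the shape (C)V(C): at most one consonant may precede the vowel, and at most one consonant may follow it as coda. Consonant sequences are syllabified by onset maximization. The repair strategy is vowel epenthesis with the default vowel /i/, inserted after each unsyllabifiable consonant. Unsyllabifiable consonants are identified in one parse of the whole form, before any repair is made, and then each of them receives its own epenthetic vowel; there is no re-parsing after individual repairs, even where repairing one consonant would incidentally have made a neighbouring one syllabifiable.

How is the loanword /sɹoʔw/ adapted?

Under (C)V(C), the unsyllabifiable consonants are /s/, /w/ (at most one coda consonant is licensed; onsets are limited to one consonant).
Epenthesis after each stranded consonant: /s/ → /si/, /w/ → /wi/.

siɹoʔwi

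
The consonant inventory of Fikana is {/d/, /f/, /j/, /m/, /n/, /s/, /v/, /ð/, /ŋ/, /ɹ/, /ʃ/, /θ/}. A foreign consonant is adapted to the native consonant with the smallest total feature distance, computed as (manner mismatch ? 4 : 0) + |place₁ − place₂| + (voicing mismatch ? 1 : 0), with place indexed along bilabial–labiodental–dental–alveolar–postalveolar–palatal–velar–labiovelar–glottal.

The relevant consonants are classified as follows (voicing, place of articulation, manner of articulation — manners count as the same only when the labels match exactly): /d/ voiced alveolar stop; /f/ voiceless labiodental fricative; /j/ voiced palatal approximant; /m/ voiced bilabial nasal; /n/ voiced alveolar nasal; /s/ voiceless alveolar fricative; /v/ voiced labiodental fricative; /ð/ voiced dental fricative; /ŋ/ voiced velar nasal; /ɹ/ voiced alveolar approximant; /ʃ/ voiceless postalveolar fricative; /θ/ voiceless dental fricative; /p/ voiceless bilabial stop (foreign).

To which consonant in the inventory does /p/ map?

/d/ is closest: same manner (stop), place distance 3 (bilabial→alveolar), voicing differs (+1); total 4. Next closest is /f/ at distance 5.

d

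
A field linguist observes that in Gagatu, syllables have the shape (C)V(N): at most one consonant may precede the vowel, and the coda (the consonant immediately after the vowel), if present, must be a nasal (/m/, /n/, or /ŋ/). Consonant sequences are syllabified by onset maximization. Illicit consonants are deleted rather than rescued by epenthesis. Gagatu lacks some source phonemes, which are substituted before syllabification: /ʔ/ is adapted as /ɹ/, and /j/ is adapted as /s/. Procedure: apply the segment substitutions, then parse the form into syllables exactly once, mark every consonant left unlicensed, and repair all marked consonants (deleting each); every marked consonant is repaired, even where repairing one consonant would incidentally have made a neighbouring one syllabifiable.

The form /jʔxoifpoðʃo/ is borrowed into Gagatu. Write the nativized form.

xoipoʃo

Substitution: /j/ → /s/, /ʔ/ → /ɹ/, giving /sɹxoifpoðʃo/.
The consonants /s/, /ɹ/, /f/, /ð/ cannot be parsed into a legal (C)V(N) syllable (only a nasal (/m/, /n/, or /ŋ/) is licensed in coda position; onsets are limited to one consonant).
Deleting the stranded consonants removes /s/, /ɹ/, /f/, /ð/.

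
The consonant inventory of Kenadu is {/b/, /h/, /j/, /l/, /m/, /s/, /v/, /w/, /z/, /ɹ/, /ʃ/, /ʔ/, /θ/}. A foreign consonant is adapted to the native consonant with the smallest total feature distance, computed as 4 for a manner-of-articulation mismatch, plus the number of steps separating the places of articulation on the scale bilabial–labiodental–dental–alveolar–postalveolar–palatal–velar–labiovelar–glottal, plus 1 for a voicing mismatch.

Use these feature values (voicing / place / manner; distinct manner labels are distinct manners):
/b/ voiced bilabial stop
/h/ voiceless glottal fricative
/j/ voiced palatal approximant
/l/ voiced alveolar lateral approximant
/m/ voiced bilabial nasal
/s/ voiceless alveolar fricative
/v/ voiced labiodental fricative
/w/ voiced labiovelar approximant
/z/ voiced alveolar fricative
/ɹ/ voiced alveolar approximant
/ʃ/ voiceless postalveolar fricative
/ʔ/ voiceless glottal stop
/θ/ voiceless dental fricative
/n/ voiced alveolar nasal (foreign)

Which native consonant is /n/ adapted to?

m

/m/ is closest: same manner (nasal), place distance 3 (alveolar→bilabial), same voicing; total 3. Next closest is /l/ at distance 4.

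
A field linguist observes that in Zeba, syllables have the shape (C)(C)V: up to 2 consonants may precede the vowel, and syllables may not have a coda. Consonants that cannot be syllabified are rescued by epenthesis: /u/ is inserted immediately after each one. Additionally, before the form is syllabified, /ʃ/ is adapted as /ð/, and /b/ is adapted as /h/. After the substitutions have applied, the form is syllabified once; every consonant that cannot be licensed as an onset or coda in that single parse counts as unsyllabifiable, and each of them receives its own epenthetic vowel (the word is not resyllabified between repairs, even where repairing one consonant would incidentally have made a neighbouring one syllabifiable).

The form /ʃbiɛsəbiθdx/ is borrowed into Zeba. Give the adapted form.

ðhiɛsəhiθuduxu

Substitution: /ʃ/ → /ð/, /b/ → /h/, giving /ðhiɛsəhiθdx/.
Under (C)(C)V, the unsyllabifiable consonants are /θ/, /d/, /x/ (no codas are permitted; onsets may contain at most 2 consonants).
Epenthesis after each stranded consonant: /θ/ → /θu/, /d/ → /du/, /x/ → /xu/.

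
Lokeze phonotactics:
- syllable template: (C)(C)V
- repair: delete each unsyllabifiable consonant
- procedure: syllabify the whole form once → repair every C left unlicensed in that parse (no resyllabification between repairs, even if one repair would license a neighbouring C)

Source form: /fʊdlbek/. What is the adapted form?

fʊlbe

Syllabifying with onset maximization leaves /d/, /k/ stranded (no codas are permitted; onsets may contain at most 2 consonants).
Deletion applies to /d/, /k/.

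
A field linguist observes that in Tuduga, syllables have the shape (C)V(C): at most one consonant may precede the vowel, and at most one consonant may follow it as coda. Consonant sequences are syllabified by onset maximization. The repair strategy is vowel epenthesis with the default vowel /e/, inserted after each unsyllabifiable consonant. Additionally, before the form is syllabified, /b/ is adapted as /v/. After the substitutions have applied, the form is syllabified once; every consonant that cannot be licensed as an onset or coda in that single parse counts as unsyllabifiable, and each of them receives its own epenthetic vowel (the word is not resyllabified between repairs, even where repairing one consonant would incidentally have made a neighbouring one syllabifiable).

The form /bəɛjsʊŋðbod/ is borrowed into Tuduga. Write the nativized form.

Substitution: /b/ → /v/, giving /vəɛjsʊŋðvod/.
The consonants /ð/ cannot be parsed into a legal (C)V(C) syllable (at most one coda consonant is licensed; onsets are limited to one consonant).
Each unlicensed consonant becomes the onset of a new syllable: /ð/ → /ðe/.

vəɛjsʊŋðevod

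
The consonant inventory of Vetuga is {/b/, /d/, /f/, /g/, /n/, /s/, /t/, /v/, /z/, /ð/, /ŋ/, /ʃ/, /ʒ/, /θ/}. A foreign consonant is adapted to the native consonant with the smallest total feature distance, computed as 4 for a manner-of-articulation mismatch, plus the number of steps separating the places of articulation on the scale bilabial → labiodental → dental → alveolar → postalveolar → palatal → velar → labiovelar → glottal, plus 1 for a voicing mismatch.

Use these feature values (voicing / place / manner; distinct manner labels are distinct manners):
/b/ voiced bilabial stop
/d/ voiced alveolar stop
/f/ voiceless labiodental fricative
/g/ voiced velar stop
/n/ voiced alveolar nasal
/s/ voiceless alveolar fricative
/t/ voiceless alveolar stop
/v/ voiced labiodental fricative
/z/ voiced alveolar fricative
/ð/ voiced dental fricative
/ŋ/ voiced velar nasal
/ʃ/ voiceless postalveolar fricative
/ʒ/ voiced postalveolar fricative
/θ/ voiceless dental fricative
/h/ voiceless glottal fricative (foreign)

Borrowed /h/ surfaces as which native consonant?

/ʃ/ is closest: same manner (fricative), place distance 4 (glottal→postalveolar), same voicing; total 4. Next closest is /s/ at distance 5.

ʃ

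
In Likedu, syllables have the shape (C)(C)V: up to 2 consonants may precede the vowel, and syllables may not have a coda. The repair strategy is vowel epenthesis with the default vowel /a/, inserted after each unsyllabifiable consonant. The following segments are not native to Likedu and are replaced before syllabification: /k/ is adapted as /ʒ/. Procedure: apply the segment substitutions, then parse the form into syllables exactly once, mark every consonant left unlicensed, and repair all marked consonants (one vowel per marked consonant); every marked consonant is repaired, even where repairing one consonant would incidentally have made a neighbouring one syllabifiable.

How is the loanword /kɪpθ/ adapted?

Substitution: /k/ → /ʒ/, giving /ʒɪpθ/.
Syllabifying with onset maximization leaves /p/, /θ/ stranded (no codas are permitted; onsets may contain at most 2 consonants).
Epenthesis after each stranded consonant: /p/ → /pa/, /θ/ → /θa/.

ʒɪpaθa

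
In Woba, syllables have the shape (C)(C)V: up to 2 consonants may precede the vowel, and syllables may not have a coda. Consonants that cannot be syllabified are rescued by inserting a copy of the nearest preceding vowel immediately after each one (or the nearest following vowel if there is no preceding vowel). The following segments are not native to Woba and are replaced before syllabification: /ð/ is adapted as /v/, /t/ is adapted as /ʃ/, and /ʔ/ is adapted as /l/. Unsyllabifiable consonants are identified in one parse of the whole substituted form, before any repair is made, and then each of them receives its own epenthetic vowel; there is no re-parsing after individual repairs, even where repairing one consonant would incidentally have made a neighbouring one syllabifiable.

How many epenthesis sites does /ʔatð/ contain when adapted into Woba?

After substitution the input is /laʃv/.
The unsyllabifiable consonants are /ʃ/, /v/; each receives one epenthetic vowel.

2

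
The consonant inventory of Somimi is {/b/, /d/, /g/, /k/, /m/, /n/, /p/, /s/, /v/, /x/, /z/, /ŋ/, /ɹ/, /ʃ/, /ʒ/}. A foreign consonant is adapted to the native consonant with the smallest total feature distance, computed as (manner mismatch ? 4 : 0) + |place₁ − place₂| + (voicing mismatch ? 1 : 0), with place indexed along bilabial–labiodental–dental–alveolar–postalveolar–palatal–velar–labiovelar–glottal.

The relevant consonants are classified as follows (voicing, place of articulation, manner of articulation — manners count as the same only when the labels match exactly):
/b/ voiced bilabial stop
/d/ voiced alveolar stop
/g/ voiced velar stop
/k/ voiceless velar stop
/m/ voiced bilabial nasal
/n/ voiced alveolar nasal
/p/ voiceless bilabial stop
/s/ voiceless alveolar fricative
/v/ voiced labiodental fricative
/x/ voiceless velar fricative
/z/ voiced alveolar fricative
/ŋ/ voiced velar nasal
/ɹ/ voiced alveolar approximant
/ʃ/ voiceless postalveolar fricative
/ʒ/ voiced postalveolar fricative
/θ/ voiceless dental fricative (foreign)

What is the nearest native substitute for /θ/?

s

/s/ is closest: same manner (fricative), place distance 1 (dental→alveolar), same voicing; total 1. Next closest is /v/ at distance 2.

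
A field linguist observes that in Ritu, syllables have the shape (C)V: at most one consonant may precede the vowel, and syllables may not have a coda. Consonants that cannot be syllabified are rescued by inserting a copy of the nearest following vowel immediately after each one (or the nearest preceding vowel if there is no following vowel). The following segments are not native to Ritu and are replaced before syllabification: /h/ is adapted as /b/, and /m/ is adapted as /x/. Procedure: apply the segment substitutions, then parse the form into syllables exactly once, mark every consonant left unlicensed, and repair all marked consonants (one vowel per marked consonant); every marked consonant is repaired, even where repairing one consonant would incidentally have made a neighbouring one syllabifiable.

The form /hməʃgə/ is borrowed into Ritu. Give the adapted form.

Substitution: /h/ → /b/, /m/ → /x/, giving /bxəʃgə/.
Syllabifying with onset maximization leaves /b/, /ʃ/ stranded (no codas are permitted; onsets are limited to one consonant).
Each unlicensed consonant becomes the onset of a new syllable: /b/ → /bə/, /ʃ/ → /ʃə/.

bəxəʃəgə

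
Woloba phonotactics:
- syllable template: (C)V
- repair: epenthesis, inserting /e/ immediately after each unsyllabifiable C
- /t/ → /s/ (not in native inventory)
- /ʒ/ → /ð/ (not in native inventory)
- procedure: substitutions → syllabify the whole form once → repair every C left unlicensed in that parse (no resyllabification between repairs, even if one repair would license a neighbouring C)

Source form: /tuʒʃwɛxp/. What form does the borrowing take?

Substitution: /t/ → /s/, /ʒ/ → /ð/, giving /suðʃwɛxp/.
Under (C)V, the unsyllabifiable consonants are /ð/, /ʃ/, /x/, /p/ (no codas are permitted; onsets are limited to one consonant).
Inserting the epenthetic vowel yields /ð/ → /ðe/, /ʃ/ → /ʃe/, /x/ → /xe/, /p/ → /pe/.

suðeʃewɛxepe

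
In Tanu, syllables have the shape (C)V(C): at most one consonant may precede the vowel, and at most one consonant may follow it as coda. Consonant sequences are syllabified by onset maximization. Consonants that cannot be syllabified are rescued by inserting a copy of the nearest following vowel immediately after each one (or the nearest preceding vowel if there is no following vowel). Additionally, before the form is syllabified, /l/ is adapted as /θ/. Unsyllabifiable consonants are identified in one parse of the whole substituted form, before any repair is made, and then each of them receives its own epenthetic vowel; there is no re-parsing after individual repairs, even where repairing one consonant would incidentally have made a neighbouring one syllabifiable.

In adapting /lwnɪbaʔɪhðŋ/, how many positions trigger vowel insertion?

After substitution the input is /θwnɪbaʔɪhðŋ/.
The unsyllabifiable consonants are /θ/, /w/, /ð/, /ŋ/; each receives one epenthetic vowel.

4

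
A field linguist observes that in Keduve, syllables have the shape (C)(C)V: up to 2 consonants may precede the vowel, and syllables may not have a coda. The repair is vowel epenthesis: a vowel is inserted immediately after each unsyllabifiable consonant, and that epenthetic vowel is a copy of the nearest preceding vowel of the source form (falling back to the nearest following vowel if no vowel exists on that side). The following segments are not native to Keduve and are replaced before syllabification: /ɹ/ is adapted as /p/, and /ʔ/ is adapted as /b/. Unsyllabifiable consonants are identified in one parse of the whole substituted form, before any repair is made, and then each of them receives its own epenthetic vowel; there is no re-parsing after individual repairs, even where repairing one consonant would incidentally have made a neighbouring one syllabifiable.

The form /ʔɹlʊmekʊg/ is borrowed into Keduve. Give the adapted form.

Substitution: /ʔ/ → /b/, /ɹ/ → /p/, giving /bplʊmekʊg/.
Under (C)(C)V, the unsyllabifiable consonants are /b/, /g/ (no codas are permitted; onsets may contain at most 2 consonants).
Inserting the epenthetic vowel yields /b/ → /bʊ/, /g/ → /gʊ/.

bʊplʊmekʊgʊ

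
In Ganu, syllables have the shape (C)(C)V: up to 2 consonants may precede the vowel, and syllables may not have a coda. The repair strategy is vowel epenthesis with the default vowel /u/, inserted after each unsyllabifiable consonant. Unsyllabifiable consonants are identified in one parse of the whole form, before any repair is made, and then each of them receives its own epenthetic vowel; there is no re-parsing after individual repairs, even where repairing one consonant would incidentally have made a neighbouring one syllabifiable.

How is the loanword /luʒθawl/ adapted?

luʒθawulu

Syllabifying with onset maximization leaves /w/, /l/ stranded (no codas are permitted; onsets may contain at most 2 consonants).
Inserting the epenthetic vowel yields /w/ → /wu/, /l/ → /lu/.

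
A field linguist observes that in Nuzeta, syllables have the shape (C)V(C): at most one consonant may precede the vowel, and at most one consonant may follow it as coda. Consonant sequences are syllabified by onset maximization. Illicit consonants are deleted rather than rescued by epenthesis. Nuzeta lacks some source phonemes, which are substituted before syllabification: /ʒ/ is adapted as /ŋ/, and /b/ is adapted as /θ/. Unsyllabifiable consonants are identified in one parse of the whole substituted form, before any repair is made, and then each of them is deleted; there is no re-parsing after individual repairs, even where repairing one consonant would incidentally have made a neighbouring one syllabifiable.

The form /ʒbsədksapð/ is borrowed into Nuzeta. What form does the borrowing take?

sədsap

Substitution: /ʒ/ → /ŋ/, /b/ → /θ/, giving /ŋθsədksapð/.
Under (C)V(C), the unsyllabifiable consonants are /ŋ/, /θ/, /k/, /ð/ (at most one coda consonant is licensed; onsets are limited to one consonant).
Deleting the stranded consonants removes /ŋ/, /θ/, /k/, /ð/.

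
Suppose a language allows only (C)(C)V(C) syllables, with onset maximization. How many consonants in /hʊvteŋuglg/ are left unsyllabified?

2

The consonants /l/, /g/ cannot be parsed into a legal (C)(C)V(C) syllable (at most one coda consonant is licensed; onsets may contain at most 2 consonants).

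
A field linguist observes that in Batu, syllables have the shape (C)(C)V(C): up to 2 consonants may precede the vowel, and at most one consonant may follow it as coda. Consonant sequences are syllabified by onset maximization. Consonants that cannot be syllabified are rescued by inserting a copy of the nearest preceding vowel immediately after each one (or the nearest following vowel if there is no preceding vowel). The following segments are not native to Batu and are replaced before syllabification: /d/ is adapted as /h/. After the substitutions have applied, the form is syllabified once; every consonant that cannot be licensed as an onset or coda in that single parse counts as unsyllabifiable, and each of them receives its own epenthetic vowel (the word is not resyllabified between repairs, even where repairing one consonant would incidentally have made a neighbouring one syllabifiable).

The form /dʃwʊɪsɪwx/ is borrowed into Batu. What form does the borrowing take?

Substitution: /d/ → /h/, giving /hʃwʊɪsɪwx/.
Syllabifying with onset maximization leaves /h/, /x/ stranded (at most one coda consonant is licensed; onsets may contain at most 2 consonants).
Epenthesis after each stranded consonant: /h/ → /hʊ/, /x/ → /xɪ/.

hʊʃwʊɪsɪwxɪ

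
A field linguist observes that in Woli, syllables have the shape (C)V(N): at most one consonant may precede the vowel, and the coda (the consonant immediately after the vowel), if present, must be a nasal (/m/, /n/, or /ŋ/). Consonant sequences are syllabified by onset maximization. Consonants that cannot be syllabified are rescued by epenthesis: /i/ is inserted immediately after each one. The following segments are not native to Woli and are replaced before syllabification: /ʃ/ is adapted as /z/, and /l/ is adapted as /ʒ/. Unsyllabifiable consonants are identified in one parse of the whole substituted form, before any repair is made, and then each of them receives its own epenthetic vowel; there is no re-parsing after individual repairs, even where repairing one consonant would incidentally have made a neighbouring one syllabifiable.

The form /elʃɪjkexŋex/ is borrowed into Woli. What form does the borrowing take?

eʒizɪjikexiŋexi

Substitution: /l/ → /ʒ/, /ʃ/ → /z/, giving /eʒzɪjkexŋex/.
The consonants /ʒ/, /j/, /x/, /x/ cannot be parsed into a legal (C)V(N) syllable (only a nasal (/m/, /n/, or /ŋ/) is licensed in coda position; onsets are limited to one consonant).
Each unlicensed consonant becomes the onset of a new syllable: /ʒ/ → /ʒi/, /j/ → /ji/, /x/ → /xi/, /x/ → /xi/.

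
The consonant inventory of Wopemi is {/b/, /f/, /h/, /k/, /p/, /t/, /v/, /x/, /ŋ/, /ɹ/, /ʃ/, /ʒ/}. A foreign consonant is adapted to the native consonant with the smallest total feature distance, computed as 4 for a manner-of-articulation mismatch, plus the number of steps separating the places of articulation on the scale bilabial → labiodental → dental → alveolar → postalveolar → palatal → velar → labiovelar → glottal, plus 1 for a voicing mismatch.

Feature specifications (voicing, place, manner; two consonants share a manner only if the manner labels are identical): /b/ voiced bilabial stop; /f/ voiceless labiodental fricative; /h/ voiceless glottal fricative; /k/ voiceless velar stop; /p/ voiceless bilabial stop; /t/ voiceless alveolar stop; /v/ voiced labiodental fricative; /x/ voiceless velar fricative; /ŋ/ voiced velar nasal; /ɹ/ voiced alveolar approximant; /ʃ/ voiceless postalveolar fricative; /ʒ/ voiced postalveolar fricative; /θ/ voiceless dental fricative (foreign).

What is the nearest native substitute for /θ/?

f

/f/ is closest: same manner (fricative), place distance 1 (dental→labiodental), same voicing; total 1. Next closest is /v/ at distance 2.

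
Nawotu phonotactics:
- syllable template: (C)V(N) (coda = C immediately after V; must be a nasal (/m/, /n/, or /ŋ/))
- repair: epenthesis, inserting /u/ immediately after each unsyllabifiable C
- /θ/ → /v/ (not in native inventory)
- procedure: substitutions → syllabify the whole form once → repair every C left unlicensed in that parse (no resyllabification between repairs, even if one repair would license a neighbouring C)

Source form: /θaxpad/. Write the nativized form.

vaxupadu

Substitution: /θ/ → /v/, giving /vaxpad/.
Under (C)V(N), the unsyllabifiable consonants are /x/, /d/ (only a nasal (/m/, /n/, or /ŋ/) is licensed in coda position; onsets are limited to one consonant).
Each unlicensed consonant becomes the onset of a new syllable: /x/ → /xu/, /d/ → /du/.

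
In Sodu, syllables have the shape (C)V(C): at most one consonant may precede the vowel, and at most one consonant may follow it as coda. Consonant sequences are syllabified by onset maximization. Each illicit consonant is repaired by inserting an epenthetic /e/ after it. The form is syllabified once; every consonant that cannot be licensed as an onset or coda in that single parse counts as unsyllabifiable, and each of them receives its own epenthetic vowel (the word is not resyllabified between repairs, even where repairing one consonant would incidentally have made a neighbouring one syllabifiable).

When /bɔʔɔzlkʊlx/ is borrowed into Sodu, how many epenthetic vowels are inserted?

2

The unsyllabifiable consonants are /l/, /x/; each receives one epenthetic vowel.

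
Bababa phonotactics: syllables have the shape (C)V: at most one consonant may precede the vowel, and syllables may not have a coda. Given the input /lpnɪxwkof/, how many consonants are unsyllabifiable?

The consonants /l/, /p/, /x/, /w/, /f/ cannot be parsed into a legal (C)V syllable (no codas are permitted; onsets are limited to one consonant).

5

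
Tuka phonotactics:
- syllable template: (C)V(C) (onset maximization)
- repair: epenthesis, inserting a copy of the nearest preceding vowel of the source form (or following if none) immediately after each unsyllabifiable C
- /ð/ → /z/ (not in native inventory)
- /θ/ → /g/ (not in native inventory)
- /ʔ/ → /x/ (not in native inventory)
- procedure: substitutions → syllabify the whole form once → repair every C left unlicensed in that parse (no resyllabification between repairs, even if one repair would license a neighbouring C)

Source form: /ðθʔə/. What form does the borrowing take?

Substitution: /ð/ → /z/, /θ/ → /g/, /ʔ/ → /x/, giving /zgxə/.
Under (C)V(C), the unsyllabifiable consonants are /z/, /g/ (at most one coda consonant is licensed; onsets are limited to one consonant).
Epenthesis after each stranded consonant: /z/ → /zə/, /g/ → /gə/.

zəgəxə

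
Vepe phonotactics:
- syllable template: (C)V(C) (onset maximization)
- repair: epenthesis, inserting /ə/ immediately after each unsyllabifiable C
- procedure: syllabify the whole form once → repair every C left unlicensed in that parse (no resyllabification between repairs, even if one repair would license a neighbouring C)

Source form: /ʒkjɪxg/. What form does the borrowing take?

ʒəkəjɪxgə

Syllabifying with onset maximization leaves /ʒ/, /k/, /g/ stranded (at most one coda consonant is licensed; onsets are limited to one consonant).
Epenthesis after each stranded consonant: /ʒ/ → /ʒə/, /k/ → /kə/, /g/ → /gə/.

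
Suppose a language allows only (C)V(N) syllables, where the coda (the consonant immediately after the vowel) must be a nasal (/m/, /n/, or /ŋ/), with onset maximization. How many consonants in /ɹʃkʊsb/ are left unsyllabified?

4

Under (C)V(N), the unsyllabifiable consonants are /ɹ/, /ʃ/, /s/, /b/ (only a nasal (/m/, /n/, or /ŋ/) is licensed in coda position; onsets are limited to one consonant).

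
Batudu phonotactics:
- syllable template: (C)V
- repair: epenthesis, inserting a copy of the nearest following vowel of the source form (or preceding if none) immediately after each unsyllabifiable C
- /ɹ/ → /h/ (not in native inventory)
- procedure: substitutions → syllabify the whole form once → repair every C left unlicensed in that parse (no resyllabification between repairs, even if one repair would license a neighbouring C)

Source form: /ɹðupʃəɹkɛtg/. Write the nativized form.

Substitution: /ɹ/ → /h/, giving /hðupʃəhkɛtg/.
The consonants /h/, /p/, /h/, /t/, /g/ cannot be parsed into a legal (C)V syllable (no codas are permitted; onsets are limited to one consonant).
Epenthesis after each stranded consonant: /h/ → /hu/, /p/ → /pə/, /h/ → /hɛ/, /t/ → /tɛ/, /g/ → /gɛ/.

huðupəʃəhɛkɛtɛgɛ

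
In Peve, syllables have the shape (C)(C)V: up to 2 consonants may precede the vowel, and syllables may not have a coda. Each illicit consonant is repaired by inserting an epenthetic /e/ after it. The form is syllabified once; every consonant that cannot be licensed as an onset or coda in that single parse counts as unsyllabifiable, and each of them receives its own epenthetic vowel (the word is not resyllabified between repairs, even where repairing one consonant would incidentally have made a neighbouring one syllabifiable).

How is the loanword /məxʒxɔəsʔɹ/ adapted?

The consonants /x/, /s/, /ʔ/, /ɹ/ cannot be parsed into a legal (C)(C)V syllable (no codas are permitted; onsets may contain at most 2 consonants).
Inserting the epenthetic vowel yields /x/ → /xe/, /s/ → /se/, /ʔ/ → /ʔe/, /ɹ/ → /ɹe/.

məxeʒxɔəseʔeɹe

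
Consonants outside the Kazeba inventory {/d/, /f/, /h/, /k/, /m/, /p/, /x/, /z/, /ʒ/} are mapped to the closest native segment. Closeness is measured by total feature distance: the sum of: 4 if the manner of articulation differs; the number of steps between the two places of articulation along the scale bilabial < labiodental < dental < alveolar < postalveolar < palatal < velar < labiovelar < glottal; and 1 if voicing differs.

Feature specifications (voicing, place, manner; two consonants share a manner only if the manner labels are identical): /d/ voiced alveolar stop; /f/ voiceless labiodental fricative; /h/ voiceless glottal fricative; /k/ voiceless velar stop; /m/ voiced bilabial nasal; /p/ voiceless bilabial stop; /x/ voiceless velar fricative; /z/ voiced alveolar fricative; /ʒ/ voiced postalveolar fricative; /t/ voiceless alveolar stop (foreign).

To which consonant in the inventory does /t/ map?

d

/d/ is closest: same manner (stop), place distance 0 (alveolar→alveolar), voicing differs (+1); total 1. Next closest is /k/ at distance 3.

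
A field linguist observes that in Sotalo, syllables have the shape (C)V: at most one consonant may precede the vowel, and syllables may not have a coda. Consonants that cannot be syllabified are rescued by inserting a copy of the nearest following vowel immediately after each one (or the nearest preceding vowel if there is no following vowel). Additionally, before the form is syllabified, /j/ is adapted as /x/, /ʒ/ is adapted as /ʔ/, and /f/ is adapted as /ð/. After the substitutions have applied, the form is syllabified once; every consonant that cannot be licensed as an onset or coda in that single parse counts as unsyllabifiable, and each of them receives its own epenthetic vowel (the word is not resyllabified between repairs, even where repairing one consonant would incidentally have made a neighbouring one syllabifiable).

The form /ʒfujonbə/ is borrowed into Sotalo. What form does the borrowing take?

Substitution: /ʒ/ → /ʔ/, /f/ → /ð/, /j/ → /x/, giving /ʔðuxonbə/.
Syllabifying with onset maximization leaves /ʔ/, /n/ stranded (no codas are permitted; onsets are limited to one consonant).
Inserting the epenthetic vowel yields /ʔ/ → /ʔu/, /n/ → /nə/.

ʔuðuxonəbə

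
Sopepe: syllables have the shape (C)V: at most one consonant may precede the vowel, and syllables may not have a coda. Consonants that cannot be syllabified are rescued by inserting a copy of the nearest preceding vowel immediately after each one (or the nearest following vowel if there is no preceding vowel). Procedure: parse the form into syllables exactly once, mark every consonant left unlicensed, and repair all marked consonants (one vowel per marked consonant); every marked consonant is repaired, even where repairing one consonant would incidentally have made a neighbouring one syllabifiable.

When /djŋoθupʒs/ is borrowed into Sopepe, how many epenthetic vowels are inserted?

5

The unsyllabifiable consonants are /d/, /j/, /p/, /ʒ/, /s/; each receives one epenthetic vowel.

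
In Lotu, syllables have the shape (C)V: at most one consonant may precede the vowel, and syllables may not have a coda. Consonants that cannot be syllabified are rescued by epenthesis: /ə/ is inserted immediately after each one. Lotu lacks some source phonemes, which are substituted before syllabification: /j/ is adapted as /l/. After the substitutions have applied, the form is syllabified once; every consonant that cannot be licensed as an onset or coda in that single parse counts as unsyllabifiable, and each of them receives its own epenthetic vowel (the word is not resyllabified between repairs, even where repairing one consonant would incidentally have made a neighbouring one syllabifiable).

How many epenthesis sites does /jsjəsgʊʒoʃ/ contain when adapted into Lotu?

After substitution the input is /lsləsgʊʒoʃ/.
The unsyllabifiable consonants are /l/, /s/, /s/, /ʃ/; each receives one epenthetic vowel.

4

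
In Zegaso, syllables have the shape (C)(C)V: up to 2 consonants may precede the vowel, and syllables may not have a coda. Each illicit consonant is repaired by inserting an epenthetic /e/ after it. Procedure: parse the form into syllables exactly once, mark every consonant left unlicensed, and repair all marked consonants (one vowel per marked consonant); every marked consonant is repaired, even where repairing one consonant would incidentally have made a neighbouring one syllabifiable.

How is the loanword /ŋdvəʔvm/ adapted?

ŋedvəʔeveme

Syllabifying with onset maximization leaves /ŋ/, /ʔ/, /v/, /m/ stranded (no codas are permitted; onsets may contain at most 2 consonants).
Inserting the epenthetic vowel yields /ŋ/ → /ŋe/, /ʔ/ → /ʔe/, /v/ → /ve/, /m/ → /me/.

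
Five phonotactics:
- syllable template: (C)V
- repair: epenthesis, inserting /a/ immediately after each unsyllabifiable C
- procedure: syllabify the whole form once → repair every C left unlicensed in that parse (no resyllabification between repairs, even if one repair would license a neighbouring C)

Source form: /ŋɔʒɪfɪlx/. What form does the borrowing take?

ŋɔʒɪfɪlaxa

Under (C)V, the unsyllabifiable consonants are /l/, /x/ (no codas are permitted; onsets are limited to one consonant).
Each unlicensed consonant becomes the onset of a new syllable: /l/ → /la/, /x/ → /xa/.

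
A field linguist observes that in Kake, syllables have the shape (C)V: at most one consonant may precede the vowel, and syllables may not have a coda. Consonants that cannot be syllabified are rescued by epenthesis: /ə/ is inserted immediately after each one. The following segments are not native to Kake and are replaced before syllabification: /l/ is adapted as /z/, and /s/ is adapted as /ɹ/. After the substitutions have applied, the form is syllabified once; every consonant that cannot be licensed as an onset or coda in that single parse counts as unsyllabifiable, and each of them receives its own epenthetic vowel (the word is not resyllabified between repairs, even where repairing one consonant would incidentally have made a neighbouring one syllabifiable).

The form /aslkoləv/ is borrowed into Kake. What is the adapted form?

Substitution: /s/ → /ɹ/, /l/ → /z/, giving /aɹzkozəv/.
The consonants /ɹ/, /z/, /v/ cannot be parsed into a legal (C)V syllable (no codas are permitted; onsets are limited to one consonant).
Each unlicensed consonant becomes the onset of a new syllable: /ɹ/ → /ɹə/, /z/ → /zə/, /v/ → /və/.

aɹəzəkozəvə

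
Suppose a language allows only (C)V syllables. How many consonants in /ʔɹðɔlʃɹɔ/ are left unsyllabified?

The consonants /ʔ/, /ɹ/, /l/, /ʃ/ cannot be parsed into a legal (C)V syllable (no codas are permitted; onsets are limited to one consonant).

4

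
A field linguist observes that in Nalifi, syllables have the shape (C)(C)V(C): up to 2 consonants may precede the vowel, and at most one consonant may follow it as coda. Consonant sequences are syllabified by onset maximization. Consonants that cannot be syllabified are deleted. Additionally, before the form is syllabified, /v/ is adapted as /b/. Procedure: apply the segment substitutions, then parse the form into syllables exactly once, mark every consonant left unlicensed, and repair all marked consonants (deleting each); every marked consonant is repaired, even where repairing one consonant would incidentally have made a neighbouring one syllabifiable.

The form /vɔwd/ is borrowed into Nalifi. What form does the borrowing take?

Substitution: /v/ → /b/, giving /bɔwd/.
Syllabifying with onset maximization leaves /d/ stranded (at most one coda consonant is licensed; onsets may contain at most 2 consonants).
Deleting the stranded consonants removes /d/.

bɔw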